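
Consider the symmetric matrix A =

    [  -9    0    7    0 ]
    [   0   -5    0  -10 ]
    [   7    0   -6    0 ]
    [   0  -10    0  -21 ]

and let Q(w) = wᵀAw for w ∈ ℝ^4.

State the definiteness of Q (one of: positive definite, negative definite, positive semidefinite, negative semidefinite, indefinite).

Leading principal minors: Δ_1 = -9, Δ_2 = 45, Δ_3 = -25, Δ_4 = 25.
The signs alternate starting with Δ_1 < 0, so by Sylvester's criterion Q is negative definite.

negative definite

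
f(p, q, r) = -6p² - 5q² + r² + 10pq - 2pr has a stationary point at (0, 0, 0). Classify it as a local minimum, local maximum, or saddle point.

saddle point

The Hessian at the origin is H = [[-12, 10, -2], [10, -10, 0], [-2, 0, 2]].
Applying the same elementary operations to the rows and columns of H produces a congruent diagonal matrix with entries -12, -5/3, 4.
So there are 1 positive, 2 negative pivots.
H is indefinite, so the origin is a saddle point.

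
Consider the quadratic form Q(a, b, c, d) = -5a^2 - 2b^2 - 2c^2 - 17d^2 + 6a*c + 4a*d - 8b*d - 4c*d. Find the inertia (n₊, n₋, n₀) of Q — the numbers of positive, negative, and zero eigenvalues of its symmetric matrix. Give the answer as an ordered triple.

(0, 4, 0)

Write A = [[-5, 0, 3, 2], [0, -2, 0, -4], [3, 0, -2, -2], [2, -4, -2, -17]].
Symmetric row and column elimination reduces A to a congruent diagonal form with pivots -5, -2, -1/5, -5.
That gives 4 negative pivots.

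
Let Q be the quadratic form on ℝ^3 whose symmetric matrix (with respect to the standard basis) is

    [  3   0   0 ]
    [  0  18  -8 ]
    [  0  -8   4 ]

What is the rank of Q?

3

Symmetric row and column elimination reduces A to a congruent diagonal form with pivots 3, 18, 4/9.
Counting signs: 3 positive.
The rank is the number of nonzero pivots: 3.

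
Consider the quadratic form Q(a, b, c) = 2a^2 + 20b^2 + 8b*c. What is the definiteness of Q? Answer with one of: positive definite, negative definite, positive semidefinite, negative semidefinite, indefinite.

indefinite

The associated matrix is A = [[2, 0, 0], [0, 20, 4], [0, 4, 0]].
Symmetric row and column elimination reduces A to a congruent diagonal form with pivots 2, 20, -4/5.
So there are 2 positive, 1 negative pivots.
Hence Q is indefinite.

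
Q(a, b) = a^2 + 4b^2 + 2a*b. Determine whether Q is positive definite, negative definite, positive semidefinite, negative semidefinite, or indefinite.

The symmetric matrix of Q is A = [[1, 1], [1, 4]].
Leading principal minors: Δ_1 = 1, Δ_2 = 3.
All leading principal minors are positive, so by Sylvester's criterion Q is positive definite.

positive definite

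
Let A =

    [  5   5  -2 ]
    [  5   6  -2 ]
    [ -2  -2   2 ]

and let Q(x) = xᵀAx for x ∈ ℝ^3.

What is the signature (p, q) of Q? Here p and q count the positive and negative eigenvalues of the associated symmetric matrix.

(3, 0)

Applying the same elementary operations to the rows and columns of A produces a congruent diagonal matrix with entries 5, 1, 6/5.
So there are 3 positive pivots.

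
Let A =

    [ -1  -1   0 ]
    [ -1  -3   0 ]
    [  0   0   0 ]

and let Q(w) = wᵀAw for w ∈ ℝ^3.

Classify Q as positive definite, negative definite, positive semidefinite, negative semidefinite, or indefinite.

Congruent diagonalization of A (simultaneous row and column reduction) yields pivots -1, -2, 0.
So there are 2 negative, 1 zero pivots.
Hence Q is negative semidefinite.

negative semidefinite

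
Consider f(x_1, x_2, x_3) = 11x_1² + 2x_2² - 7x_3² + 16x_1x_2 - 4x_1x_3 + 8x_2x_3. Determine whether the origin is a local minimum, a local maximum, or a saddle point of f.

saddle point

The Hessian at the origin is H = [[22, 16, -4], [16, 4, 8], [-4, 8, -14]].
Symmetric row and column elimination reduces H to a congruent diagonal form with pivots 22, -84/11, 6/7.
That gives 2 positive, 1 negative pivots.
H is indefinite, so the origin is a saddle point.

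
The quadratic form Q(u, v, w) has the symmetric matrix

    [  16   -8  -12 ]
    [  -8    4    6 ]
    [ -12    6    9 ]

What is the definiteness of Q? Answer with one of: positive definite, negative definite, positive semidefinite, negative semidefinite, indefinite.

positive semidefinite

Row-reducing A symmetrically gives the diagonal entries 16, 0, 0.
So there are 1 positive, 2 zero pivots.
Hence Q is positive semidefinite.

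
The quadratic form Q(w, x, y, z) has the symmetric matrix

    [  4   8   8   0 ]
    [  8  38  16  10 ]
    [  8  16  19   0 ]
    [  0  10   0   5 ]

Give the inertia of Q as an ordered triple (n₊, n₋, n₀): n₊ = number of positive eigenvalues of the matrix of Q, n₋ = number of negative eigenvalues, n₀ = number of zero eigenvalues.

(4, 0, 0)

Symmetric row and column elimination reduces A to a congruent diagonal form with pivots 4, 22, 3, 5/11.
That gives 4 positive pivots.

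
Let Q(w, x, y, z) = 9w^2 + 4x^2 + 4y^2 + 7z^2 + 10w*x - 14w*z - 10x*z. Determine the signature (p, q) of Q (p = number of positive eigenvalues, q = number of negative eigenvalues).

Write A = [[9, 5, 0, -7], [5, 4, 0, -5], [0, 0, 4, 0], [-7, -5, 0, 7]].
Row-reducing A symmetrically gives the diagonal entries 9, 11/9, 4, 6/11.
Counting signs: 4 positive.

(4, 0)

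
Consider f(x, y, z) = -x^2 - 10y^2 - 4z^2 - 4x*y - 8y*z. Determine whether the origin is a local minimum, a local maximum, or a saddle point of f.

local maximum

The Hessian at the origin is H = [[-2, -4, 0], [-4, -20, -8], [0, -8, -8]].
Row-reducing H symmetrically gives the diagonal entries -2, -12, -8/3.
Counting signs: 3 negative.
H is negative definite, so the origin is a strict local maximum.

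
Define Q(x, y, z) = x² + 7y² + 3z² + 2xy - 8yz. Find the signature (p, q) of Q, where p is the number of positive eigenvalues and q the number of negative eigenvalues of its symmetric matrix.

The symmetric matrix is A = [[1, 1, 0], [1, 7, -4], [0, -4, 3]].
An LDLᵀ factorisation of A has diagonal entries 1, 6, 1/3.
Counting signs: 3 positive.

(3, 0)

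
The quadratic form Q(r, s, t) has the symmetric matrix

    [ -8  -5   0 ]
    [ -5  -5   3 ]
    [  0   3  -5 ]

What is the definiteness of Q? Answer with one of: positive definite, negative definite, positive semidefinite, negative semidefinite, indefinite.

Row-reducing A symmetrically gives the diagonal entries -8, -15/8, -1/5.
Counting signs: 3 negative.
Hence Q is negative definite.

negative definite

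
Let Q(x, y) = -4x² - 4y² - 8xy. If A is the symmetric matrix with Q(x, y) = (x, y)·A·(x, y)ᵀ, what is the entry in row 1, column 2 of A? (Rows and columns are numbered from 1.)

-4

The coefficient of x·y in Q is -8. For a symmetric A this equals A[1,2] + A[2,1] = 2·A[1,2].
So A[1,2] = -8/2 = -4.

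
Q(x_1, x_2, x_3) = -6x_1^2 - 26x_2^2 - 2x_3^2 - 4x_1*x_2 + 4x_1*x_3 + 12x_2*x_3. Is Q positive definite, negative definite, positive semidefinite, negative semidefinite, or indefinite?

The symmetric matrix of Q is A = [[-6, -2, 2], [-2, -26, 6], [2, 6, -2]].
Leading principal minors: Δ_1 = -6, Δ_2 = 152, Δ_3 = -32.
The signs alternate starting with Δ_1 < 0, so by Sylvester's criterion Q is negative definite.

negative definite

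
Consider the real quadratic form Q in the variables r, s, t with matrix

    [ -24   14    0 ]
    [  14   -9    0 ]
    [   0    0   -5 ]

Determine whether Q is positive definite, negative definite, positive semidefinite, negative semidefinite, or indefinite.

negative definite

Row-reducing A symmetrically gives the diagonal entries -24, -5/6, -5.
That gives 3 negative pivots.
Hence Q is negative definite.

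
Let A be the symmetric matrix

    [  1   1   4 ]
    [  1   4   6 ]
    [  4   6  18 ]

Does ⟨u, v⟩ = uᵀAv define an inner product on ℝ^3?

Row-reducing A symmetrically gives the diagonal entries 1, 3, 2/3.
So there are 3 positive pivots.
Hence Q is positive definite.
⟨·,·⟩ is an inner product exactly when A is positive definite.

yes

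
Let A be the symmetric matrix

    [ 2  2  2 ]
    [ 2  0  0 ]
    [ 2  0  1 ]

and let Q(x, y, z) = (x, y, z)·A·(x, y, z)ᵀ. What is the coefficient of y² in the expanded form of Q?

The coefficient of y² is the diagonal entry A[2,2] = 0.

0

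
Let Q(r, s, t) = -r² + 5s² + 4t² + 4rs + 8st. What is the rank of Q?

3

Write A = [[-1, 2, 0], [2, 5, 4], [0, 4, 4]].
Row-reducing A symmetrically gives the diagonal entries -1, 9, 20/9.
So there are 2 positive, 1 negative pivots.
The rank is the number of nonzero pivots: 3.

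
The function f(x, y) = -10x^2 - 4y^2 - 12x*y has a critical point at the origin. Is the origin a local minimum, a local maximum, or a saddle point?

The Hessian at the origin is H = [[-20, -12], [-12, -8]].
det H = -20·-8 − (-12)² = 16 > 0 and H[1,1] = -20 < 0, so H is negative definite.
Therefore the origin is a local maximum.

local maximum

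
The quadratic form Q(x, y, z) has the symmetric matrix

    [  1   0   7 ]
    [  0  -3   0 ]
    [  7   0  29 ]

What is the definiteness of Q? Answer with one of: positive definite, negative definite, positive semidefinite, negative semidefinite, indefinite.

An LDLᵀ factorisation of A has diagonal entries 1, -3, -20.
That gives 1 positive, 2 negative pivots.
Hence Q is indefinite.

indefinite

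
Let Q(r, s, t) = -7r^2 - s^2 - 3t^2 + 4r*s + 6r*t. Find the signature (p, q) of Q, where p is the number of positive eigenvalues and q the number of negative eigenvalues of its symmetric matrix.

The associated matrix is A = [[-7, 2, 3], [2, -1, 0], [3, 0, -3]].
Row-reducing A symmetrically gives the diagonal entries -7, -3/7, 0.
Counting signs: 2 negative, 1 zero.

(0, 2)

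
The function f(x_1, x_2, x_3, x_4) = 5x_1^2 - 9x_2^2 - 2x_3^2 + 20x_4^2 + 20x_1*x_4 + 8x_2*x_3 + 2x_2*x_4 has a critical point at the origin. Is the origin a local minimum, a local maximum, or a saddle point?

The Hessian at the origin is H = [[10, 0, 0, 20], [0, -18, 8, 2], [0, 8, -4, 0], [20, 2, 0, 40]].
An LDLᵀ factorisation of H has diagonal entries 10, -18, -4/9, 2.
That gives 2 positive, 2 negative pivots.
H is indefinite, so the origin is a saddle point.

saddle point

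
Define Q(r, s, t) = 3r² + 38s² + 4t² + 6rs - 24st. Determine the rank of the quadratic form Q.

The symmetric matrix is A = [[3, 3, 0], [3, 38, -12], [0, -12, 4]].
Row-reducing A symmetrically gives the diagonal entries 3, 35, -4/35.
Counting signs: 2 positive, 1 negative.
The rank is the number of nonzero pivots: 3.

3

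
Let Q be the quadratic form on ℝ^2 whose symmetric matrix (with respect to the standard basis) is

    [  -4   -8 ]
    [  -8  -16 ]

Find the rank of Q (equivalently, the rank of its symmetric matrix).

Applying the same elementary operations to the rows and columns of A produces a congruent diagonal matrix with entries -4, 0.
So there are 1 negative, 1 zero pivots.
The rank is the number of nonzero pivots: 1.

1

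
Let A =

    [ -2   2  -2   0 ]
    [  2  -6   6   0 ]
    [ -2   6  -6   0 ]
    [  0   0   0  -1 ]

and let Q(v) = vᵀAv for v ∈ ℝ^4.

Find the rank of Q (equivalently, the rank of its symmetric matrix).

3

Congruent diagonalization of A (simultaneous row and column reduction) yields pivots -2, -4, 0, -1.
That gives 3 negative, 1 zero pivots.
The rank is the number of nonzero pivots: 3.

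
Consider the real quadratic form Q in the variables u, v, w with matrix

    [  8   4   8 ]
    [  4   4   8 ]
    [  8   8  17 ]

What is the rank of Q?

Symmetric row and column elimination reduces A to a congruent diagonal form with pivots 8, 2, 1.
Counting signs: 3 positive.
The rank is the number of nonzero pivots: 3.

3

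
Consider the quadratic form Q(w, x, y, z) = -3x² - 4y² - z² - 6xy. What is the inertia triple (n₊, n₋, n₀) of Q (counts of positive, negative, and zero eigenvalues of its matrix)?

(0, 3, 1)

Write A = [[0, 0, 0, 0], [0, -3, -3, 0], [0, -3, -4, 0], [0, 0, 0, -1]].
Row-reducing A symmetrically gives the diagonal entries 0, -3, -1, -1.
So there are 3 negative, 1 zero pivots.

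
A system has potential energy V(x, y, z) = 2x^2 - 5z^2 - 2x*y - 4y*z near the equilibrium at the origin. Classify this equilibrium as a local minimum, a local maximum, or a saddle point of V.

saddle point

The Hessian at the origin is H = [[4, -2, 0], [-2, 0, -4], [0, -4, -10]].
Congruent diagonalization of H (simultaneous row and column reduction) yields pivots 4, -1, 6.
That gives 2 positive, 1 negative pivots.
H is indefinite, so the origin is a saddle point.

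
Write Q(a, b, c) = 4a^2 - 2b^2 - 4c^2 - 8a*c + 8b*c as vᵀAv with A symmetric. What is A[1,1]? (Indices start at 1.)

4

The coefficient of a^2 in Q is 4, and that is exactly A[1,1].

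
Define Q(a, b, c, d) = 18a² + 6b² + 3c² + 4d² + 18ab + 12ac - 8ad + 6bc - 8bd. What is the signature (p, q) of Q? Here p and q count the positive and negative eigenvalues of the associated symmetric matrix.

(3, 1)

The associated matrix is A = [[18, 9, 6, -4], [9, 6, 3, -4], [6, 3, 3, 0], [-4, -4, 0, 4]].
Congruent diagonalization of A (simultaneous row and column reduction) yields pivots 18, 3/2, 1, -4/3.
That gives 3 positive, 1 negative pivots.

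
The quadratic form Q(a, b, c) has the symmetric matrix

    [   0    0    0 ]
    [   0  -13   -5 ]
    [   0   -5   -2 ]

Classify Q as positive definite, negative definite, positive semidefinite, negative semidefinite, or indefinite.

Symmetric row and column elimination reduces A to a congruent diagonal form with pivots 0, -13, -1/13.
That gives 2 negative, 1 zero pivots.
Hence Q is negative semidefinite.

negative semidefinite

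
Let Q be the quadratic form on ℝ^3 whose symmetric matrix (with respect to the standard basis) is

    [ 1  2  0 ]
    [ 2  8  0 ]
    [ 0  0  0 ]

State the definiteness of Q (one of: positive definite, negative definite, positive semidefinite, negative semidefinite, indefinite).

positive semidefinite

Symmetric row and column elimination reduces A to a congruent diagonal form with pivots 1, 4, 0.
That gives 2 positive, 1 zero pivots.
Hence Q is positive semidefinite.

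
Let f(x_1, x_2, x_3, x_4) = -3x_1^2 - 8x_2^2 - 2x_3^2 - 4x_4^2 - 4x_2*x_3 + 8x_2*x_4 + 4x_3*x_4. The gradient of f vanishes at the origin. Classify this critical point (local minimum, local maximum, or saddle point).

local maximum

The Hessian at the origin is H = [[-6, 0, 0, 0], [0, -16, -4, 8], [0, -4, -4, 4], [0, 8, 4, -8]].
Symmetric row and column elimination reduces H to a congruent diagonal form with pivots -6, -16, -3, -8/3.
Counting signs: 4 negative.
H is negative definite, so the origin is a strict local maximum.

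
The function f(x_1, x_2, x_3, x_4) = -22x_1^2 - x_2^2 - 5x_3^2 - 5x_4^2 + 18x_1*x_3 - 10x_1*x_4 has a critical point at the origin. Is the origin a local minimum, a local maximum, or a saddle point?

The Hessian at the origin is H = [[-44, 0, 18, -10], [0, -2, 0, 0], [18, 0, -10, 0], [-10, 0, 0, -10]].
Symmetric row and column elimination reduces H to a congruent diagonal form with pivots -44, -2, -29/11, -40/29.
Counting signs: 4 negative.
H is negative definite, so the origin is a strict local maximum.

local maximum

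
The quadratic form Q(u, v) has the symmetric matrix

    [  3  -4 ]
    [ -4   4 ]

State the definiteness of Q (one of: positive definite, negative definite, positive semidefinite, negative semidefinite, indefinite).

Row-reducing A symmetrically gives the diagonal entries 3, -4/3.
That gives 1 positive, 1 negative pivots.
Hence Q is indefinite.

indefinite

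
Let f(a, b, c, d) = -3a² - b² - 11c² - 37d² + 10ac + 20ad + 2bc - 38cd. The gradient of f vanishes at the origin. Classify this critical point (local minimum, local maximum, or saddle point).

The Hessian at the origin is H = [[-6, 0, 10, 20], [0, -2, 2, 0], [10, 2, -22, -38], [20, 0, -38, -74]].
Applying the same elementary operations to the rows and columns of H produces a congruent diagonal matrix with entries -6, -2, -10/3, -4/5.
Counting signs: 4 negative.
H is negative definite, so the origin is a strict local maximum.

local maximum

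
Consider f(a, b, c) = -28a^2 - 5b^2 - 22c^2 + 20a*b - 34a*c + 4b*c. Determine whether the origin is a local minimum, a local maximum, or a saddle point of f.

The Hessian at the origin is H = [[-56, 20, -34], [20, -10, 4], [-34, 4, -44]].
Congruent diagonalization of H (simultaneous row and column reduction) yields pivots -56, -20/7, -3/20.
Counting signs: 3 negative.
H is negative definite, so the origin is a strict local maximum.

local maximum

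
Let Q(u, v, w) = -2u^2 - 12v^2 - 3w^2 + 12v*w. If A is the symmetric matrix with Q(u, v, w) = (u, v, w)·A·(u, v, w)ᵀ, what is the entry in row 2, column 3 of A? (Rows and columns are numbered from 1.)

6

The coefficient of v·w in Q is 12. For a symmetric A this equals A[2,3] + A[3,2] = 2·A[2,3].
So A[2,3] = 12/2 = 6.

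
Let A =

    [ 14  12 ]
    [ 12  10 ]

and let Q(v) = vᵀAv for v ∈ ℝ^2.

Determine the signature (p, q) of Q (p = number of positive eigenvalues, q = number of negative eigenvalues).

Applying the same elementary operations to the rows and columns of A produces a congruent diagonal matrix with entries 14, -2/7.
So there are 1 positive, 1 negative pivots.

(1, 1)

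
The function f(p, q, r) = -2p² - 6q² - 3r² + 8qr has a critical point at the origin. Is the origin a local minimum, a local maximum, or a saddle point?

The Hessian at the origin is H = [[-4, 0, 0], [0, -12, 8], [0, 8, -6]].
Symmetric row and column elimination reduces H to a congruent diagonal form with pivots -4, -12, -2/3.
That gives 3 negative pivots.
H is negative definite, so the origin is a strict local maximum.

local maximum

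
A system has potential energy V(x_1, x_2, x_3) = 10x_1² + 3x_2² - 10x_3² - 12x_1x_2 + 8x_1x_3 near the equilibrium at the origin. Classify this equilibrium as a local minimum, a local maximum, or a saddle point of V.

saddle point

The Hessian at the origin is H = [[20, -12, 8], [-12, 6, 0], [8, 0, -20]].
Applying the same elementary operations to the rows and columns of H produces a congruent diagonal matrix with entries 20, -6/5, -4.
That gives 1 positive, 2 negative pivots.
H is indefinite, so the origin is a saddle point.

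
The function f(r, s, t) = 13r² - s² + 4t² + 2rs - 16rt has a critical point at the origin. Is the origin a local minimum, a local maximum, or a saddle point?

saddle point

The Hessian at the origin is H = [[26, 2, -16], [2, -2, 0], [-16, 0, 8]].
An LDLᵀ factorisation of H has diagonal entries 26, -28/13, -8/7.
So there are 1 positive, 2 negative pivots.
H is indefinite, so the origin is a saddle point.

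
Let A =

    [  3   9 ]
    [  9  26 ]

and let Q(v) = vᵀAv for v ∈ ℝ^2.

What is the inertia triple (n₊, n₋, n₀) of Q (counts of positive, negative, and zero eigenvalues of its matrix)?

(1, 1, 0)

Applying the same elementary operations to the rows and columns of A produces a congruent diagonal matrix with entries 3, -1.
Counting signs: 1 positive, 1 negative.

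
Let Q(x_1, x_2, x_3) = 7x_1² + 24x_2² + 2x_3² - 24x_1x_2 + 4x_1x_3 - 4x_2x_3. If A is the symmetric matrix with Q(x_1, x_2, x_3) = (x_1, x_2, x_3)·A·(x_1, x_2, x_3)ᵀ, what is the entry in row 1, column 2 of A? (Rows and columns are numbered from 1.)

The coefficient of x_1·x_2 in Q is -24. For a symmetric A this equals A[1,2] + A[2,1] = 2·A[1,2].
So A[1,2] = -24/2 = -12.

-12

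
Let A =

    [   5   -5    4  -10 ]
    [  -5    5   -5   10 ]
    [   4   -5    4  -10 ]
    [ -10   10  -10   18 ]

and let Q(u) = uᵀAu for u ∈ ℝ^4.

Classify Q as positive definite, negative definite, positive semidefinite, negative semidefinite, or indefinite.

indefinite

A is congruent to a diagonal matrix with 2 positive, 2 negative and 0 zero entries, so Q is indefinite.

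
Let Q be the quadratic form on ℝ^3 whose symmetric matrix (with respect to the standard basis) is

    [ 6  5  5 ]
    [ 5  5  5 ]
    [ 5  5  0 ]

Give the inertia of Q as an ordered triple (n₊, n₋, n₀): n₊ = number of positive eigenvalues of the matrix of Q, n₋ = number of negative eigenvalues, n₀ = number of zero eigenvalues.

Symmetric row and column elimination reduces A to a congruent diagonal form with pivots 6, 5/6, -5.
That gives 2 positive, 1 negative pivots.

(2, 1, 0)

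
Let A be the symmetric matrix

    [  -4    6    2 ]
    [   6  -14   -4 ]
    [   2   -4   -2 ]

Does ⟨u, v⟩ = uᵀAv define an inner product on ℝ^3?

no

Leading principal minors: Δ_1 = -4, Δ_2 = 20, Δ_3 = -16.
The signs alternate starting with Δ_1 < 0, so by Sylvester's criterion Q is negative definite.
⟨·,·⟩ is an inner product exactly when A is positive definite.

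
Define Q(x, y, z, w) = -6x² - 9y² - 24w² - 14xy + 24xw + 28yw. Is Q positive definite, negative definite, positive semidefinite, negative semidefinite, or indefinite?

negative semidefinite

The associated matrix is A = [[-6, -7, 0, 12], [-7, -9, 0, 14], [0, 0, 0, 0], [12, 14, 0, -24]].
Applying the same elementary operations to the rows and columns of A produces a congruent diagonal matrix with entries -6, -5/6, 0, 0.
So there are 2 negative, 2 zero pivots.
Hence Q is negative semidefinite.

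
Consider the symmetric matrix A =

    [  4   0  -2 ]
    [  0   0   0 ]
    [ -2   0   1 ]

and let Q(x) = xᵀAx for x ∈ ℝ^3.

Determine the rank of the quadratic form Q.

1

Symmetric row and column elimination reduces A to a congruent diagonal form with pivots 4, 0, 0.
That gives 1 positive, 2 zero pivots.
The rank is the number of nonzero pivots: 1.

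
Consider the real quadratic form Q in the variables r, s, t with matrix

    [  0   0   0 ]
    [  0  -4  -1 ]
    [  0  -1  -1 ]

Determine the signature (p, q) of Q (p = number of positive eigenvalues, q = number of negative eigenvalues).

Congruent diagonalization of A (simultaneous row and column reduction) yields pivots 0, -4, -3/4.
So there are 2 negative, 1 zero pivots.

(0, 2)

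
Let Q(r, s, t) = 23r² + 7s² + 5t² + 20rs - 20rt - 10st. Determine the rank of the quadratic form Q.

The associated matrix is A = [[23, 10, -10], [10, 7, -5], [-10, -5, 5]].
Applying the same elementary operations to the rows and columns of A produces a congruent diagonal matrix with entries 23, 61/23, 30/61.
So there are 3 positive pivots.
The rank is the number of nonzero pivots: 3.

3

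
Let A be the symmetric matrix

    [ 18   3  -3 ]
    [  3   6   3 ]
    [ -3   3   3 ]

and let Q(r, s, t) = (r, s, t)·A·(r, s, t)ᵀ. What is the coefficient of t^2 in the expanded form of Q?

The coefficient of t^2 is the diagonal entry A[3,3] = 3.

3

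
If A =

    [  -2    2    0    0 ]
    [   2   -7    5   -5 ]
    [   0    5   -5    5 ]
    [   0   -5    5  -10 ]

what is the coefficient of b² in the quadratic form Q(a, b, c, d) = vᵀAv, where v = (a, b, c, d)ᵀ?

-7

The coefficient of b² is the diagonal entry A[2,2] = -7.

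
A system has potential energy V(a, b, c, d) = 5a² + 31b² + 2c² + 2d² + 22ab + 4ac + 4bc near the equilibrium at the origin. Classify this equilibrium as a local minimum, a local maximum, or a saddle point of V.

The Hessian at the origin is H = [[10, 22, 4, 0], [22, 62, 4, 0], [4, 4, 4, 0], [0, 0, 0, 4]].
An LDLᵀ factorisation of H has diagonal entries 10, 68/5, 12/17, 4.
Counting signs: 4 positive.
H is positive definite, so the origin is a strict local minimum.

local minimum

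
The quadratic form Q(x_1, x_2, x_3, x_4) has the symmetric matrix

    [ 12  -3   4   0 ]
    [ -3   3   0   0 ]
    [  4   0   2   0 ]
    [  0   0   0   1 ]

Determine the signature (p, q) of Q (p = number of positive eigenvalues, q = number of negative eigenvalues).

Row-reducing A symmetrically gives the diagonal entries 12, 9/4, 2/9, 1.
That gives 4 positive pivots.

(4, 0)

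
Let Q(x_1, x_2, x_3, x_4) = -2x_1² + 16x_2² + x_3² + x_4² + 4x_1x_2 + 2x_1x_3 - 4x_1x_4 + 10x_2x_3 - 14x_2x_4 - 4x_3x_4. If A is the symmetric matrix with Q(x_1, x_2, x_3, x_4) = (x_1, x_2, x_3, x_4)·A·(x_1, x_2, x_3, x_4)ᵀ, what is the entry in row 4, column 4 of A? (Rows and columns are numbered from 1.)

The coefficient of x_4² in Q is 1, and that is exactly A[4,4].

1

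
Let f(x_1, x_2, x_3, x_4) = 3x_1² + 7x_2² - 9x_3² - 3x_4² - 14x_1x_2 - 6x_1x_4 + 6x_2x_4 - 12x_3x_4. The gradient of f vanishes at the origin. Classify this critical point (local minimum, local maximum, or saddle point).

The Hessian at the origin is H = [[6, -14, 0, -6], [-14, 14, 0, 6], [0, 0, -18, -12], [-6, 6, -12, -6]].
Row-reducing H symmetrically gives the diagonal entries 6, -56/3, -18, -4/7.
So there are 1 positive, 3 negative pivots.
H is indefinite, so the origin is a saddle point.

saddle point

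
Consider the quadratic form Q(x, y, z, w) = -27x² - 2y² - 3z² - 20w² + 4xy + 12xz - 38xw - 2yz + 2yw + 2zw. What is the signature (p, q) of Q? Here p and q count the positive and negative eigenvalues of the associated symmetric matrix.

Write A = [[-27, 2, 6, -19], [2, -2, -1, 1], [6, -1, -3, 1], [-19, 1, 1, -20]].
Congruent diagonalization of A (simultaneous row and column reduction) yields pivots -27, -50/27, -3/2, -2/15.
So there are 4 negative pivots.

(0, 4)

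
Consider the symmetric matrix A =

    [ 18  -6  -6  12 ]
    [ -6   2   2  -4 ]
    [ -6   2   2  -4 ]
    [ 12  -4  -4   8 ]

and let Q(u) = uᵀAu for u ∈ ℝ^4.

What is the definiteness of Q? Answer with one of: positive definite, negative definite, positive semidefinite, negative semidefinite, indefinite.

positive semidefinite

Congruent diagonalization of A (simultaneous row and column reduction) yields pivots 18, 0, 0, 0.
Counting signs: 1 positive, 3 zero.
Hence Q is positive semidefinite.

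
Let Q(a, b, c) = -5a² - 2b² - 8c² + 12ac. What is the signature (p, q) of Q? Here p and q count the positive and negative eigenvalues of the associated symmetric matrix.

(0, 3)

The symmetric matrix is A = [[-5, 0, 6], [0, -2, 0], [6, 0, -8]].
Symmetric row and column elimination reduces A to a congruent diagonal form with pivots -5, -2, -4/5.
Counting signs: 3 negative.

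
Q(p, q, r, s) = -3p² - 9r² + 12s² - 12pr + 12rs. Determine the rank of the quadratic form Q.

The associated matrix is A = [[-3, 0, -6, 0], [0, 0, 0, 0], [-6, 0, -9, 6], [0, 0, 6, 12]].
Congruent diagonalization of A (simultaneous row and column reduction) yields pivots -3, 0, 3, 0.
Counting signs: 1 positive, 1 negative, 2 zero.
The rank is the number of nonzero pivots: 2.

2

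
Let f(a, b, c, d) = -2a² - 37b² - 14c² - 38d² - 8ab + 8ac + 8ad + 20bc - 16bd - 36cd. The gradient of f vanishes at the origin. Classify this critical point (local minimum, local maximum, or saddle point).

local maximum

The Hessian at the origin is H = [[-4, -8, 8, 8], [-8, -74, 20, -16], [8, 20, -28, -36], [8, -16, -36, -76]].
Row-reducing H symmetrically gives the diagonal entries -4, -58, -340/29, -24/85.
Counting signs: 4 negative.
H is negative definite, so the origin is a strict local maximum.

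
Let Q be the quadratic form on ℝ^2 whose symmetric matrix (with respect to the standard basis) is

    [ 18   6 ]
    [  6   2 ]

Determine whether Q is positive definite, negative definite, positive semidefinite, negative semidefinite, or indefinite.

For the 2×2 matrix [[18, 6], [6, 2]]: det = 18·2 − (6)² = 0, trace = 20.
det = 0 so one eigenvalue is zero; the form is semidefinite with the sign of the trace.

positive semidefinite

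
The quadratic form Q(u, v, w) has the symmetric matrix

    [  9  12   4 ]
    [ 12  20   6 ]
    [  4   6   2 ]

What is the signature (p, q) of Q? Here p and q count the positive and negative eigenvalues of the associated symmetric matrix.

(3, 0)

Symmetric row and column elimination reduces A to a congruent diagonal form with pivots 9, 4, 1/9.
That gives 3 positive pivots.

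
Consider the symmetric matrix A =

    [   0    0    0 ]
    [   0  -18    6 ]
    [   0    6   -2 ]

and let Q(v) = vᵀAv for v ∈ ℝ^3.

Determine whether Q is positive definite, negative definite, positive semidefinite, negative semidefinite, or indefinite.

negative semidefinite

Congruent diagonalization of A (simultaneous row and column reduction) yields pivots 0, -18, 0.
That gives 1 negative, 2 zero pivots.
Hence Q is negative semidefinite.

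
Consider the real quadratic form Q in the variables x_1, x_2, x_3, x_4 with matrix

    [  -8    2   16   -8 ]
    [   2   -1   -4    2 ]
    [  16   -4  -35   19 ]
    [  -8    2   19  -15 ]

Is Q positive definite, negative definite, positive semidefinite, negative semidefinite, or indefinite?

negative definite

Leading principal minors: Δ_1 = -8, Δ_2 = 4, Δ_3 = -12, Δ_4 = 48.
The signs alternate starting with Δ_1 < 0, so by Sylvester's criterion Q is negative definite.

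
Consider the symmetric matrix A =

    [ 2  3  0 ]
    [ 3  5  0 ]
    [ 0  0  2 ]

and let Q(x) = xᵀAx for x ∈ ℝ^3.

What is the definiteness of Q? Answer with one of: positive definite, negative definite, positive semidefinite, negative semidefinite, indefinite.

Row-reducing A symmetrically gives the diagonal entries 2, 1/2, 2.
That gives 3 positive pivots.
Hence Q is positive definite.

positive definite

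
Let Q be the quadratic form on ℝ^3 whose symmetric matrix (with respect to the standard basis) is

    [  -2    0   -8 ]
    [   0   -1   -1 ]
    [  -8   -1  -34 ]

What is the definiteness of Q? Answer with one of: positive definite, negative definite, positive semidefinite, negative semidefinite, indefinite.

negative definite

Leading principal minors: Δ_1 = -2, Δ_2 = 2, Δ_3 = -2.
The signs alternate starting with Δ_1 < 0, so by Sylvester's criterion Q is negative definite.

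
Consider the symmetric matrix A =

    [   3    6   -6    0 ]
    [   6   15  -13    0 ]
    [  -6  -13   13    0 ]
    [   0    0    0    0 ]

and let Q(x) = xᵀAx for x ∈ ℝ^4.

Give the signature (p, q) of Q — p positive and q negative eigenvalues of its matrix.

Congruent diagonalization of A (simultaneous row and column reduction) yields pivots 3, 3, 2/3, 0.
That gives 3 positive, 1 zero pivots.

(3, 0)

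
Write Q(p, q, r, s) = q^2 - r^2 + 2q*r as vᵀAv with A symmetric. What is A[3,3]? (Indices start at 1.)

The coefficient of r^2 in Q is -1, and that is exactly A[3,3].

-1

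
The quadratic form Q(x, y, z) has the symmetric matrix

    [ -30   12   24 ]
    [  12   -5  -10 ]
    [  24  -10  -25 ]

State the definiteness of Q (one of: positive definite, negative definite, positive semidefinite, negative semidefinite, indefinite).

negative definite

An LDLᵀ factorisation of A has diagonal entries -30, -1/5, -5.
Counting signs: 3 negative.
Hence Q is negative definite.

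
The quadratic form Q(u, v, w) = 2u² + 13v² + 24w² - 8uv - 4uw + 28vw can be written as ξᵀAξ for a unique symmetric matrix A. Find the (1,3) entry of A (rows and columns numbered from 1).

The coefficient of u·w in Q is -4. For a symmetric A this equals A[1,3] + A[3,1] = 2·A[1,3].
So A[1,3] = -4/2 = -2.

-2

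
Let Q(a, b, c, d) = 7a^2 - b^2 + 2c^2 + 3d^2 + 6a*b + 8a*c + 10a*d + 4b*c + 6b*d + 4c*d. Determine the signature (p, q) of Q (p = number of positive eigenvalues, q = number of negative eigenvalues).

The symmetric matrix is A = [[7, 3, 4, 5], [3, -1, 2, 3], [4, 2, 2, 2], [5, 3, 2, 3]].
Applying the same elementary operations to the rows and columns of A produces a congruent diagonal matrix with entries 7, -16/7, -1/4, 2.
Counting signs: 2 positive, 2 negative.

(2, 2)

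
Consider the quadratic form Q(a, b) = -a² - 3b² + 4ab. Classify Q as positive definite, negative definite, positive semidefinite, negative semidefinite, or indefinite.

indefinite

The symmetric matrix of Q is [[-1, 2], [2, -3]].
For the 2×2 matrix [[-1, 2], [2, -3]]: det = -1·-3 − (2)² = -1, trace = -4.
det < 0 so the eigenvalues have opposite signs; the form is indefinite.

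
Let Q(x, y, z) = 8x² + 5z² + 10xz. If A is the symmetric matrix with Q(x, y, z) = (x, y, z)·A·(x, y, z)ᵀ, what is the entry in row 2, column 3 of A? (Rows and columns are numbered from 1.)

The coefficient of y·z in Q is 0. For a symmetric A this equals A[2,3] + A[3,2] = 2·A[2,3].
So A[2,3] = 0/2 = 0.

0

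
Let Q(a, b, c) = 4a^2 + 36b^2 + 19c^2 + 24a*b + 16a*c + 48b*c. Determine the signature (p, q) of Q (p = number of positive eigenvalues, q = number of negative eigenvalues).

(2, 0)

The symmetric matrix is A = [[4, 12, 8], [12, 36, 24], [8, 24, 19]].
Applying the same elementary operations to the rows and columns of A produces a congruent diagonal matrix with entries 4, 0, 3.
So there are 2 positive, 1 zero pivots.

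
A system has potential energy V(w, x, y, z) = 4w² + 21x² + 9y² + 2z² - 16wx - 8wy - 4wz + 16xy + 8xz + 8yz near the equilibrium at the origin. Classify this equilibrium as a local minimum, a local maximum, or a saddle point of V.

local minimum

The Hessian at the origin is H = [[8, -16, -8, -4], [-16, 42, 16, 8], [-8, 16, 18, 8], [-4, 8, 8, 4]].
An LDLᵀ factorisation of H has diagonal entries 8, 10, 10, 2/5.
So there are 4 positive pivots.
H is positive definite, so the origin is a strict local minimum.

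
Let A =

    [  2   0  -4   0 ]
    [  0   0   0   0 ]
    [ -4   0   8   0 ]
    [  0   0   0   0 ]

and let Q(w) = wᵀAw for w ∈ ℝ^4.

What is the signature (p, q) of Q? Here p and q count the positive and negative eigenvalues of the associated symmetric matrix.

(1, 0)

Applying the same elementary operations to the rows and columns of A produces a congruent diagonal matrix with entries 2, 0, 0, 0.
So there are 1 positive, 3 zero pivots.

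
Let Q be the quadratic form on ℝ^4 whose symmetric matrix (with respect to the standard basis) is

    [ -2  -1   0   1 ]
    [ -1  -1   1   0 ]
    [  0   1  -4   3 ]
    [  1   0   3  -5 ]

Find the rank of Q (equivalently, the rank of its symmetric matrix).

4

Row-reducing A symmetrically gives the diagonal entries -2, -1/2, -2, -2.
That gives 4 negative pivots.
The rank is the number of nonzero pivots: 4.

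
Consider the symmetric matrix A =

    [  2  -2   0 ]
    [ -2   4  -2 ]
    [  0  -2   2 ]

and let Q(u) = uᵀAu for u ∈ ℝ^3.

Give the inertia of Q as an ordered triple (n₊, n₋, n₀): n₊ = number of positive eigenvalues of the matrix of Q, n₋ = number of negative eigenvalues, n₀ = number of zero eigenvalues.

(2, 0, 1)

Congruent diagonalization of A (simultaneous row and column reduction) yields pivots 2, 2, 0.
That gives 2 positive, 1 zero pivots.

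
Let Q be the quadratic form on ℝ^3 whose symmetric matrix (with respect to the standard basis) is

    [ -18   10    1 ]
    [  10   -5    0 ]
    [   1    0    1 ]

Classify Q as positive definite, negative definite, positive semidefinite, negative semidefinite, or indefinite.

indefinite

Congruent diagonalization of A (simultaneous row and column reduction) yields pivots -18, 5/9, 1/2.
Counting signs: 2 positive, 1 negative.
Hence Q is indefinite.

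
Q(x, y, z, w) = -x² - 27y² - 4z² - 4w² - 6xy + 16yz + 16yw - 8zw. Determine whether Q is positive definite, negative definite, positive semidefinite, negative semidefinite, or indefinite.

negative semidefinite

Write A = [[-1, -3, 0, 0], [-3, -27, 8, 8], [0, 8, -4, -4], [0, 8, -4, -4]].
Applying the same elementary operations to the rows and columns of A produces a congruent diagonal matrix with entries -1, -18, -4/9, 0.
Counting signs: 3 negative, 1 zero.
Hence Q is negative semidefinite.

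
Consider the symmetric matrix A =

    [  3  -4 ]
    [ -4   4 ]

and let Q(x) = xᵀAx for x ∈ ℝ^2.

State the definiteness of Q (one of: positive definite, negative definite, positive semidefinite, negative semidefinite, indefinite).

indefinite

Congruent diagonalization of A (simultaneous row and column reduction) yields pivots 3, -4/3.
That gives 1 positive, 1 negative pivots.
Hence Q is indefinite.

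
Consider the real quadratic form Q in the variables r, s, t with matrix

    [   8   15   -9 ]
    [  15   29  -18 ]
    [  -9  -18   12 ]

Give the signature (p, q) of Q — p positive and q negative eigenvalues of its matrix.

(3, 0)

Symmetric row and column elimination reduces A to a congruent diagonal form with pivots 8, 7/8, 3/7.
That gives 3 positive pivots.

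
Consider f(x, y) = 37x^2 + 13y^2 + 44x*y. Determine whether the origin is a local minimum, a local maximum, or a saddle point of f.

The Hessian at the origin is H = [[74, 44], [44, 26]].
det H = 74·26 − (44)² = -12 < 0, so H is indefinite.
Therefore the origin is a saddle point.

saddle point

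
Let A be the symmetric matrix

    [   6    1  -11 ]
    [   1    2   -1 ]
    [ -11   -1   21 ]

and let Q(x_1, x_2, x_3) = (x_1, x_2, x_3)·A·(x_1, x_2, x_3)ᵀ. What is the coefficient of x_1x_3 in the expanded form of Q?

-22

The coefficient of x_1x_3 is A[1,3] + A[3,1] = 2·(-11) = -22.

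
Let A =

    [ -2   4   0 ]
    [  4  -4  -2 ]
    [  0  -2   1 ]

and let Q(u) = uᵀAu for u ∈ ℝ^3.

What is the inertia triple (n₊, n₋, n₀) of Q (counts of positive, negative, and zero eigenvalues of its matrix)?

Applying the same elementary operations to the rows and columns of A produces a congruent diagonal matrix with entries -2, 4, 0.
So there are 1 positive, 1 negative, 1 zero pivots.

(1, 1, 1)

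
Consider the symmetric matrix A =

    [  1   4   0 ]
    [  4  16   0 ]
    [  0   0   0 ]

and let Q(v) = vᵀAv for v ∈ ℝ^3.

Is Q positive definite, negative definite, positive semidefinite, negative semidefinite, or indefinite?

Symmetric row and column elimination reduces A to a congruent diagonal form with pivots 1, 0, 0.
Counting signs: 1 positive, 2 zero.
Hence Q is positive semidefinite.

positive semidefinite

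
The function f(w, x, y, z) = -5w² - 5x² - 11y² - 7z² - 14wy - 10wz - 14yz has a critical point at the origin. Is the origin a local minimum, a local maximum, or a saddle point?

The Hessian at the origin is H = [[-10, 0, -14, -10], [0, -10, 0, 0], [-14, 0, -22, -14], [-10, 0, -14, -14]].
Applying the same elementary operations to the rows and columns of H produces a congruent diagonal matrix with entries -10, -10, -12/5, -4.
So there are 4 negative pivots.
H is negative definite, so the origin is a strict local maximum.

local maximum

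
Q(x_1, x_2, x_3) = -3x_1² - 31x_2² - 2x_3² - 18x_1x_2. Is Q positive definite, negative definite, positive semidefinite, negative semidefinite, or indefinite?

negative definite

The symmetric matrix of Q is A = [[-3, -9, 0], [-9, -31, 0], [0, 0, -2]].
Leading principal minors: Δ_1 = -3, Δ_2 = 12, Δ_3 = -24.
The signs alternate starting with Δ_1 < 0, so by Sylvester's criterion Q is negative definite.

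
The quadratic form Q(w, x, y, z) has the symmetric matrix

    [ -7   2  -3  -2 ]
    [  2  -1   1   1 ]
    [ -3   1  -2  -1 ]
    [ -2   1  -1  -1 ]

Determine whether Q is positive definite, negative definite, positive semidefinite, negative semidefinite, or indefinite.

negative semidefinite

Symmetric row and column elimination reduces A to a congruent diagonal form with pivots -7, -3/7, -2/3, 0.
Counting signs: 3 negative, 1 zero.
Hence Q is negative semidefinite.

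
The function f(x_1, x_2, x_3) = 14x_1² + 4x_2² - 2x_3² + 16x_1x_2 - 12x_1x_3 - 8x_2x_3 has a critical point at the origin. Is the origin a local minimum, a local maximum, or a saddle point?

saddle point

The Hessian at the origin is H = [[28, 16, -12], [16, 8, -8], [-12, -8, -4]].
Applying the same elementary operations to the rows and columns of H produces a congruent diagonal matrix with entries 28, -8/7, -8.
Counting signs: 1 positive, 2 negative.
H is indefinite, so the origin is a saddle point.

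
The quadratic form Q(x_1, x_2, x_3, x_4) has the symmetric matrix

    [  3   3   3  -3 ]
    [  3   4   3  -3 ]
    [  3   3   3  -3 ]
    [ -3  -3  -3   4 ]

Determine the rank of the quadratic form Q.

Symmetric row and column elimination reduces A to a congruent diagonal form with pivots 3, 1, 0, 1.
That gives 3 positive, 1 zero pivots.
The rank is the number of nonzero pivots: 3.

3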